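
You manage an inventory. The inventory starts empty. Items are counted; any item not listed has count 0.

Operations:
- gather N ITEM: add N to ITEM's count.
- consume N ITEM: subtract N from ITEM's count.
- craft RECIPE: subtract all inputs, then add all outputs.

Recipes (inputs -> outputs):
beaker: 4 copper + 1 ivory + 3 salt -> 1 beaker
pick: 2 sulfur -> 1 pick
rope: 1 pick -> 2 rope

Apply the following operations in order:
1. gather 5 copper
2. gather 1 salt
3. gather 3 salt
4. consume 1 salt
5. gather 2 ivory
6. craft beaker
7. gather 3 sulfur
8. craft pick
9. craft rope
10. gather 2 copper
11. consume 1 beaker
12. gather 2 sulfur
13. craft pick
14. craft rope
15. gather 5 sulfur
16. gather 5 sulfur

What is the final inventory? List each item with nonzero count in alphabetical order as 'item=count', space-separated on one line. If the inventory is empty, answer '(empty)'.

Answer: copper=3 ivory=1 rope=4 sulfur=11

Derivation:
After 1 (gather 5 copper): copper=5
After 2 (gather 1 salt): copper=5 salt=1
After 3 (gather 3 salt): copper=5 salt=4
After 4 (consume 1 salt): copper=5 salt=3
After 5 (gather 2 ivory): copper=5 ivory=2 salt=3
After 6 (craft beaker): beaker=1 copper=1 ivory=1
After 7 (gather 3 sulfur): beaker=1 copper=1 ivory=1 sulfur=3
After 8 (craft pick): beaker=1 copper=1 ivory=1 pick=1 sulfur=1
After 9 (craft rope): beaker=1 copper=1 ivory=1 rope=2 sulfur=1
After 10 (gather 2 copper): beaker=1 copper=3 ivory=1 rope=2 sulfur=1
After 11 (consume 1 beaker): copper=3 ivory=1 rope=2 sulfur=1
After 12 (gather 2 sulfur): copper=3 ivory=1 rope=2 sulfur=3
After 13 (craft pick): copper=3 ivory=1 pick=1 rope=2 sulfur=1
After 14 (craft rope): copper=3 ivory=1 rope=4 sulfur=1
After 15 (gather 5 sulfur): copper=3 ivory=1 rope=4 sulfur=6
After 16 (gather 5 sulfur): copper=3 ivory=1 rope=4 sulfur=11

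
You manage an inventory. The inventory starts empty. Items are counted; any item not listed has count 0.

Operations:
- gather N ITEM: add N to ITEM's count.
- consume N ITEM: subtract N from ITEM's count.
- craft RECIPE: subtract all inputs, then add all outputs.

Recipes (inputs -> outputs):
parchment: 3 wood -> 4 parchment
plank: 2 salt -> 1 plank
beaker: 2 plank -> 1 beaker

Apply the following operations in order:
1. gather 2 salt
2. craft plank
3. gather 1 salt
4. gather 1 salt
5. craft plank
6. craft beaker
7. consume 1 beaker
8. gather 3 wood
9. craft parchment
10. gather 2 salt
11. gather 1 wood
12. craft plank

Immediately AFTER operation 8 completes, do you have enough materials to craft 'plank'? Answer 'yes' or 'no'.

Answer: no

Derivation:
After 1 (gather 2 salt): salt=2
After 2 (craft plank): plank=1
After 3 (gather 1 salt): plank=1 salt=1
After 4 (gather 1 salt): plank=1 salt=2
After 5 (craft plank): plank=2
After 6 (craft beaker): beaker=1
After 7 (consume 1 beaker): (empty)
After 8 (gather 3 wood): wood=3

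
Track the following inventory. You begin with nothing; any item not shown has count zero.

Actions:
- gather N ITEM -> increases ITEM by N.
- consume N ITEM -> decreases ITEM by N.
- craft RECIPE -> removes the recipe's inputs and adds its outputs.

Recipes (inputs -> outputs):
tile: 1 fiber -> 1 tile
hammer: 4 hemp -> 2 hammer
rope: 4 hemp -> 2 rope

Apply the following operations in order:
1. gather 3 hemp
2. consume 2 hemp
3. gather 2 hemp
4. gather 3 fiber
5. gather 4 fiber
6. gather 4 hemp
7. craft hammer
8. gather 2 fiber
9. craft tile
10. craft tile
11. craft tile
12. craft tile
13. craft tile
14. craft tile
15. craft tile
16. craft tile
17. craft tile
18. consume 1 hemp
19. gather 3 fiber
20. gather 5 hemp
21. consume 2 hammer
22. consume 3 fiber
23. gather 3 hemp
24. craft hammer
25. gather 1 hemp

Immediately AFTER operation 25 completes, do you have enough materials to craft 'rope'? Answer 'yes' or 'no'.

Answer: yes

Derivation:
After 1 (gather 3 hemp): hemp=3
After 2 (consume 2 hemp): hemp=1
After 3 (gather 2 hemp): hemp=3
After 4 (gather 3 fiber): fiber=3 hemp=3
After 5 (gather 4 fiber): fiber=7 hemp=3
After 6 (gather 4 hemp): fiber=7 hemp=7
After 7 (craft hammer): fiber=7 hammer=2 hemp=3
After 8 (gather 2 fiber): fiber=9 hammer=2 hemp=3
After 9 (craft tile): fiber=8 hammer=2 hemp=3 tile=1
After 10 (craft tile): fiber=7 hammer=2 hemp=3 tile=2
After 11 (craft tile): fiber=6 hammer=2 hemp=3 tile=3
After 12 (craft tile): fiber=5 hammer=2 hemp=3 tile=4
After 13 (craft tile): fiber=4 hammer=2 hemp=3 tile=5
After 14 (craft tile): fiber=3 hammer=2 hemp=3 tile=6
After 15 (craft tile): fiber=2 hammer=2 hemp=3 tile=7
After 16 (craft tile): fiber=1 hammer=2 hemp=3 tile=8
After 17 (craft tile): hammer=2 hemp=3 tile=9
After 18 (consume 1 hemp): hammer=2 hemp=2 tile=9
After 19 (gather 3 fiber): fiber=3 hammer=2 hemp=2 tile=9
After 20 (gather 5 hemp): fiber=3 hammer=2 hemp=7 tile=9
After 21 (consume 2 hammer): fiber=3 hemp=7 tile=9
After 22 (consume 3 fiber): hemp=7 tile=9
After 23 (gather 3 hemp): hemp=10 tile=9
After 24 (craft hammer): hammer=2 hemp=6 tile=9
After 25 (gather 1 hemp): hammer=2 hemp=7 tile=9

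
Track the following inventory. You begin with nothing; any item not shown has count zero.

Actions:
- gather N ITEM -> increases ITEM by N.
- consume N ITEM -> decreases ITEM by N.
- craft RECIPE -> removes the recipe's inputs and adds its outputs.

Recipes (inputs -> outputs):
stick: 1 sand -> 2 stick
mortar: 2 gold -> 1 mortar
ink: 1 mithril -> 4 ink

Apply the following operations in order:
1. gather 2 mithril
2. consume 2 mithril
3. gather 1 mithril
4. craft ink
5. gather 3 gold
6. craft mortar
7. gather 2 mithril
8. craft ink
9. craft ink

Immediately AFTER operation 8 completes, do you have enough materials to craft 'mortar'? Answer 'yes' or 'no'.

Answer: no

Derivation:
After 1 (gather 2 mithril): mithril=2
After 2 (consume 2 mithril): (empty)
After 3 (gather 1 mithril): mithril=1
After 4 (craft ink): ink=4
After 5 (gather 3 gold): gold=3 ink=4
After 6 (craft mortar): gold=1 ink=4 mortar=1
After 7 (gather 2 mithril): gold=1 ink=4 mithril=2 mortar=1
After 8 (craft ink): gold=1 ink=8 mithril=1 mortar=1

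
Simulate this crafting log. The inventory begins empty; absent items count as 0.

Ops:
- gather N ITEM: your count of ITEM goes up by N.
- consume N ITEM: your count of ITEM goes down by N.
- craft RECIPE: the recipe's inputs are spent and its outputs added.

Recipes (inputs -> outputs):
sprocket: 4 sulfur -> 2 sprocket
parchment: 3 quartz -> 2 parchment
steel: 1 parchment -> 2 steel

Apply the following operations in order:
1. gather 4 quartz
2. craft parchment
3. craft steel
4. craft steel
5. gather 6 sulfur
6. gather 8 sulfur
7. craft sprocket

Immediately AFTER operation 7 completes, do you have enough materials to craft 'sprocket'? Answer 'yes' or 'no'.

After 1 (gather 4 quartz): quartz=4
After 2 (craft parchment): parchment=2 quartz=1
After 3 (craft steel): parchment=1 quartz=1 steel=2
After 4 (craft steel): quartz=1 steel=4
After 5 (gather 6 sulfur): quartz=1 steel=4 sulfur=6
After 6 (gather 8 sulfur): quartz=1 steel=4 sulfur=14
After 7 (craft sprocket): quartz=1 sprocket=2 steel=4 sulfur=10

Answer: yes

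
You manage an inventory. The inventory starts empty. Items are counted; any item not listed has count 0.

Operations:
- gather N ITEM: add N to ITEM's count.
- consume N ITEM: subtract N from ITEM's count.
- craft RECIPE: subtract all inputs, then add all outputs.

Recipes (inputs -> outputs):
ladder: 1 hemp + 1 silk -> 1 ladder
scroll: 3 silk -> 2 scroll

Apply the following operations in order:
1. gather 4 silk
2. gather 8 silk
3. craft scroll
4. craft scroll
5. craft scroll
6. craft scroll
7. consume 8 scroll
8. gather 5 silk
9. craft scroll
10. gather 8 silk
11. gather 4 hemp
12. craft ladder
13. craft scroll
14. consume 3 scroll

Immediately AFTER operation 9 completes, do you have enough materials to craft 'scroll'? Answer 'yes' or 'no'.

Answer: no

Derivation:
After 1 (gather 4 silk): silk=4
After 2 (gather 8 silk): silk=12
After 3 (craft scroll): scroll=2 silk=9
After 4 (craft scroll): scroll=4 silk=6
After 5 (craft scroll): scroll=6 silk=3
After 6 (craft scroll): scroll=8
After 7 (consume 8 scroll): (empty)
After 8 (gather 5 silk): silk=5
After 9 (craft scroll): scroll=2 silk=2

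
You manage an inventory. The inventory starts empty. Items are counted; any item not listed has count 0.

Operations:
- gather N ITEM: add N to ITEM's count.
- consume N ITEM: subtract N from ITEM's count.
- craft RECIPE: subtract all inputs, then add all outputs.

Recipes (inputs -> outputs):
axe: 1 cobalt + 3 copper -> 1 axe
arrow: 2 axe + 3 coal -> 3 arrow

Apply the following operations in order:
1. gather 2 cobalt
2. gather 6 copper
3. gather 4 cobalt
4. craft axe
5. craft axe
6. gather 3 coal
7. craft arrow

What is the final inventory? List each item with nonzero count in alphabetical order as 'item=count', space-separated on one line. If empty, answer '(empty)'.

Answer: arrow=3 cobalt=4

Derivation:
After 1 (gather 2 cobalt): cobalt=2
After 2 (gather 6 copper): cobalt=2 copper=6
After 3 (gather 4 cobalt): cobalt=6 copper=6
After 4 (craft axe): axe=1 cobalt=5 copper=3
After 5 (craft axe): axe=2 cobalt=4
After 6 (gather 3 coal): axe=2 coal=3 cobalt=4
After 7 (craft arrow): arrow=3 cobalt=4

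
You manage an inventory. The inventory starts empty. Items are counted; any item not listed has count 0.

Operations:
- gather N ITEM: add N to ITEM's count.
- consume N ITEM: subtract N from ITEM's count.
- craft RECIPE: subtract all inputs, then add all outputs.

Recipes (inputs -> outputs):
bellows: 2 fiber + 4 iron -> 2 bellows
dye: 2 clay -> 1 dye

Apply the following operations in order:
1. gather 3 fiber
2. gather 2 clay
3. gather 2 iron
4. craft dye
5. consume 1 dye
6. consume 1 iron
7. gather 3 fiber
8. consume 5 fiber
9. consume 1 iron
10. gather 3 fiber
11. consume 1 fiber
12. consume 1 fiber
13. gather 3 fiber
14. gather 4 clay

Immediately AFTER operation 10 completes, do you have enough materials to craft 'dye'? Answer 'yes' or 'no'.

After 1 (gather 3 fiber): fiber=3
After 2 (gather 2 clay): clay=2 fiber=3
After 3 (gather 2 iron): clay=2 fiber=3 iron=2
After 4 (craft dye): dye=1 fiber=3 iron=2
After 5 (consume 1 dye): fiber=3 iron=2
After 6 (consume 1 iron): fiber=3 iron=1
After 7 (gather 3 fiber): fiber=6 iron=1
After 8 (consume 5 fiber): fiber=1 iron=1
After 9 (consume 1 iron): fiber=1
After 10 (gather 3 fiber): fiber=4

Answer: no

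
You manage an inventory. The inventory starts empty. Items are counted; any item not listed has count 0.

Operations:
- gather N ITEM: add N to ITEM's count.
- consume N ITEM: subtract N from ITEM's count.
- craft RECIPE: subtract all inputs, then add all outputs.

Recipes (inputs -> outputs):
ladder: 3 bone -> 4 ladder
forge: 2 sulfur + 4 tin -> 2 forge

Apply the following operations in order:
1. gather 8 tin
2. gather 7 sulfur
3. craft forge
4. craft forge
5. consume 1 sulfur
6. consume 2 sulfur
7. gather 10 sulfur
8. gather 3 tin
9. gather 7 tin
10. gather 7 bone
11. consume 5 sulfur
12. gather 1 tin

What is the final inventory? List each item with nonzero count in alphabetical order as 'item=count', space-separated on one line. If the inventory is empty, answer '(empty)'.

Answer: bone=7 forge=4 sulfur=5 tin=11

Derivation:
After 1 (gather 8 tin): tin=8
After 2 (gather 7 sulfur): sulfur=7 tin=8
After 3 (craft forge): forge=2 sulfur=5 tin=4
After 4 (craft forge): forge=4 sulfur=3
After 5 (consume 1 sulfur): forge=4 sulfur=2
After 6 (consume 2 sulfur): forge=4
After 7 (gather 10 sulfur): forge=4 sulfur=10
After 8 (gather 3 tin): forge=4 sulfur=10 tin=3
After 9 (gather 7 tin): forge=4 sulfur=10 tin=10
After 10 (gather 7 bone): bone=7 forge=4 sulfur=10 tin=10
After 11 (consume 5 sulfur): bone=7 forge=4 sulfur=5 tin=10
After 12 (gather 1 tin): bone=7 forge=4 sulfur=5 tin=11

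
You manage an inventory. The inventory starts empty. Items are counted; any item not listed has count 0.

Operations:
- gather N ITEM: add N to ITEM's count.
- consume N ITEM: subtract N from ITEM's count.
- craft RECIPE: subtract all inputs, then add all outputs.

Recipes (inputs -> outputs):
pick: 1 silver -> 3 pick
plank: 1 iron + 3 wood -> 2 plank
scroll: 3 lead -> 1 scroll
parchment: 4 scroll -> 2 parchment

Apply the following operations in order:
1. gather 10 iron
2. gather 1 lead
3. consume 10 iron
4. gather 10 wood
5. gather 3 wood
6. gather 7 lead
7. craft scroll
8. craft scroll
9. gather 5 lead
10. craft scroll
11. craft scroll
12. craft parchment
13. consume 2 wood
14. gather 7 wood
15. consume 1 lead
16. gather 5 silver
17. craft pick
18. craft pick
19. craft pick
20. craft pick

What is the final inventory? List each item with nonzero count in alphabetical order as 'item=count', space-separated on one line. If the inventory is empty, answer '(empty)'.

Answer: parchment=2 pick=12 silver=1 wood=18

Derivation:
After 1 (gather 10 iron): iron=10
After 2 (gather 1 lead): iron=10 lead=1
After 3 (consume 10 iron): lead=1
After 4 (gather 10 wood): lead=1 wood=10
After 5 (gather 3 wood): lead=1 wood=13
After 6 (gather 7 lead): lead=8 wood=13
After 7 (craft scroll): lead=5 scroll=1 wood=13
After 8 (craft scroll): lead=2 scroll=2 wood=13
After 9 (gather 5 lead): lead=7 scroll=2 wood=13
After 10 (craft scroll): lead=4 scroll=3 wood=13
After 11 (craft scroll): lead=1 scroll=4 wood=13
After 12 (craft parchment): lead=1 parchment=2 wood=13
After 13 (consume 2 wood): lead=1 parchment=2 wood=11
After 14 (gather 7 wood): lead=1 parchment=2 wood=18
After 15 (consume 1 lead): parchment=2 wood=18
After 16 (gather 5 silver): parchment=2 silver=5 wood=18
After 17 (craft pick): parchment=2 pick=3 silver=4 wood=18
After 18 (craft pick): parchment=2 pick=6 silver=3 wood=18
After 19 (craft pick): parchment=2 pick=9 silver=2 wood=18
After 20 (craft pick): parchment=2 pick=12 silver=1 wood=18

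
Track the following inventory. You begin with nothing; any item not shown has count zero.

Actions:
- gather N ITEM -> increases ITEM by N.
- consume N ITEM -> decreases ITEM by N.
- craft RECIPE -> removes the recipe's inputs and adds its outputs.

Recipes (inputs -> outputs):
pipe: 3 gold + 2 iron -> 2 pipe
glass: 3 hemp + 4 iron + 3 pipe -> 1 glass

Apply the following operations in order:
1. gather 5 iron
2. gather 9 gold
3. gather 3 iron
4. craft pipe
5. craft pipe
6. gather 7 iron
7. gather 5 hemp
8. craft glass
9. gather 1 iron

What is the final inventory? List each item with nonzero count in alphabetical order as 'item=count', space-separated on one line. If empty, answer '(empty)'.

After 1 (gather 5 iron): iron=5
After 2 (gather 9 gold): gold=9 iron=5
After 3 (gather 3 iron): gold=9 iron=8
After 4 (craft pipe): gold=6 iron=6 pipe=2
After 5 (craft pipe): gold=3 iron=4 pipe=4
After 6 (gather 7 iron): gold=3 iron=11 pipe=4
After 7 (gather 5 hemp): gold=3 hemp=5 iron=11 pipe=4
After 8 (craft glass): glass=1 gold=3 hemp=2 iron=7 pipe=1
After 9 (gather 1 iron): glass=1 gold=3 hemp=2 iron=8 pipe=1

Answer: glass=1 gold=3 hemp=2 iron=8 pipe=1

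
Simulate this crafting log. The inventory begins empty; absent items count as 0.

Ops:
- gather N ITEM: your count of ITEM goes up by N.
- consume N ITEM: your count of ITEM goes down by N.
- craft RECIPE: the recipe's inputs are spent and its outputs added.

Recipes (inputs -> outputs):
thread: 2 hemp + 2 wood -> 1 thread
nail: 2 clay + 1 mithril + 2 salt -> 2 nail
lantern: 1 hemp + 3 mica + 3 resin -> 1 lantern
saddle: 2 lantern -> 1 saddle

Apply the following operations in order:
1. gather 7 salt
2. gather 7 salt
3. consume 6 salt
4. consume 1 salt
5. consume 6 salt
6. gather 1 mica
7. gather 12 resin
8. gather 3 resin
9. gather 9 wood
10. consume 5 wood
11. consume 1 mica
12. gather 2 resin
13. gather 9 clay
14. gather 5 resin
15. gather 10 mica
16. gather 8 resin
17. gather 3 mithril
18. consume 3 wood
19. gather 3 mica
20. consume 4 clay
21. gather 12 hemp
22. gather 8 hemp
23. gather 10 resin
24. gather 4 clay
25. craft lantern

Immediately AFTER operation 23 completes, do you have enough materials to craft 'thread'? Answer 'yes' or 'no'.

Answer: no

Derivation:
After 1 (gather 7 salt): salt=7
After 2 (gather 7 salt): salt=14
After 3 (consume 6 salt): salt=8
After 4 (consume 1 salt): salt=7
After 5 (consume 6 salt): salt=1
After 6 (gather 1 mica): mica=1 salt=1
After 7 (gather 12 resin): mica=1 resin=12 salt=1
After 8 (gather 3 resin): mica=1 resin=15 salt=1
After 9 (gather 9 wood): mica=1 resin=15 salt=1 wood=9
After 10 (consume 5 wood): mica=1 resin=15 salt=1 wood=4
After 11 (consume 1 mica): resin=15 salt=1 wood=4
After 12 (gather 2 resin): resin=17 salt=1 wood=4
After 13 (gather 9 clay): clay=9 resin=17 salt=1 wood=4
After 14 (gather 5 resin): clay=9 resin=22 salt=1 wood=4
After 15 (gather 10 mica): clay=9 mica=10 resin=22 salt=1 wood=4
After 16 (gather 8 resin): clay=9 mica=10 resin=30 salt=1 wood=4
After 17 (gather 3 mithril): clay=9 mica=10 mithril=3 resin=30 salt=1 wood=4
After 18 (consume 3 wood): clay=9 mica=10 mithril=3 resin=30 salt=1 wood=1
After 19 (gather 3 mica): clay=9 mica=13 mithril=3 resin=30 salt=1 wood=1
After 20 (consume 4 clay): clay=5 mica=13 mithril=3 resin=30 salt=1 wood=1
After 21 (gather 12 hemp): clay=5 hemp=12 mica=13 mithril=3 resin=30 salt=1 wood=1
After 22 (gather 8 hemp): clay=5 hemp=20 mica=13 mithril=3 resin=30 salt=1 wood=1
After 23 (gather 10 resin): clay=5 hemp=20 mica=13 mithril=3 resin=40 salt=1 wood=1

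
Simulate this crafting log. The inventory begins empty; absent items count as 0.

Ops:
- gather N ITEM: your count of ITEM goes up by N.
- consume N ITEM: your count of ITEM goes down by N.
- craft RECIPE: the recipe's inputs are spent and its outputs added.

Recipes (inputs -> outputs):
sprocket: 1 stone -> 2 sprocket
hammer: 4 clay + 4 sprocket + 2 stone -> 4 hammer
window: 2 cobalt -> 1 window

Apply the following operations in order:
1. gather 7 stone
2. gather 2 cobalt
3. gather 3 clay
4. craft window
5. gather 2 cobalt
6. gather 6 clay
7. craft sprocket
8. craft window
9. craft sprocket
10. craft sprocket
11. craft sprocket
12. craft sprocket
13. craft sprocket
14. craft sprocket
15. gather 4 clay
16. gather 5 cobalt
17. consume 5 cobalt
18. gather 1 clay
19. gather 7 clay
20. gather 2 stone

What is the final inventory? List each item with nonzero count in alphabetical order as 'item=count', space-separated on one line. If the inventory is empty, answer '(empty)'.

After 1 (gather 7 stone): stone=7
After 2 (gather 2 cobalt): cobalt=2 stone=7
After 3 (gather 3 clay): clay=3 cobalt=2 stone=7
After 4 (craft window): clay=3 stone=7 window=1
After 5 (gather 2 cobalt): clay=3 cobalt=2 stone=7 window=1
After 6 (gather 6 clay): clay=9 cobalt=2 stone=7 window=1
After 7 (craft sprocket): clay=9 cobalt=2 sprocket=2 stone=6 window=1
After 8 (craft window): clay=9 sprocket=2 stone=6 window=2
After 9 (craft sprocket): clay=9 sprocket=4 stone=5 window=2
After 10 (craft sprocket): clay=9 sprocket=6 stone=4 window=2
After 11 (craft sprocket): clay=9 sprocket=8 stone=3 window=2
After 12 (craft sprocket): clay=9 sprocket=10 stone=2 window=2
After 13 (craft sprocket): clay=9 sprocket=12 stone=1 window=2
After 14 (craft sprocket): clay=9 sprocket=14 window=2
After 15 (gather 4 clay): clay=13 sprocket=14 window=2
After 16 (gather 5 cobalt): clay=13 cobalt=5 sprocket=14 window=2
After 17 (consume 5 cobalt): clay=13 sprocket=14 window=2
After 18 (gather 1 clay): clay=14 sprocket=14 window=2
After 19 (gather 7 clay): clay=21 sprocket=14 window=2
After 20 (gather 2 stone): clay=21 sprocket=14 stone=2 window=2

Answer: clay=21 sprocket=14 stone=2 window=2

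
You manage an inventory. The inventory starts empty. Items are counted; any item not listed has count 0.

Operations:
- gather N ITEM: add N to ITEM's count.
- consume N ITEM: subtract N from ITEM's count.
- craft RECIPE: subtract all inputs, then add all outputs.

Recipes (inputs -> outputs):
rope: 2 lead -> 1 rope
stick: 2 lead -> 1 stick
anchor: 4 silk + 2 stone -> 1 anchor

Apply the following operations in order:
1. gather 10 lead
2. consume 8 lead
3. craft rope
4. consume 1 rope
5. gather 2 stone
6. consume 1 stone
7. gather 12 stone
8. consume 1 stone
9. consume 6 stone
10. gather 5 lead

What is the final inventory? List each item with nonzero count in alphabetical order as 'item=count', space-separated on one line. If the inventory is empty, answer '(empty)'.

Answer: lead=5 stone=6

Derivation:
After 1 (gather 10 lead): lead=10
After 2 (consume 8 lead): lead=2
After 3 (craft rope): rope=1
After 4 (consume 1 rope): (empty)
After 5 (gather 2 stone): stone=2
After 6 (consume 1 stone): stone=1
After 7 (gather 12 stone): stone=13
After 8 (consume 1 stone): stone=12
After 9 (consume 6 stone): stone=6
After 10 (gather 5 lead): lead=5 stone=6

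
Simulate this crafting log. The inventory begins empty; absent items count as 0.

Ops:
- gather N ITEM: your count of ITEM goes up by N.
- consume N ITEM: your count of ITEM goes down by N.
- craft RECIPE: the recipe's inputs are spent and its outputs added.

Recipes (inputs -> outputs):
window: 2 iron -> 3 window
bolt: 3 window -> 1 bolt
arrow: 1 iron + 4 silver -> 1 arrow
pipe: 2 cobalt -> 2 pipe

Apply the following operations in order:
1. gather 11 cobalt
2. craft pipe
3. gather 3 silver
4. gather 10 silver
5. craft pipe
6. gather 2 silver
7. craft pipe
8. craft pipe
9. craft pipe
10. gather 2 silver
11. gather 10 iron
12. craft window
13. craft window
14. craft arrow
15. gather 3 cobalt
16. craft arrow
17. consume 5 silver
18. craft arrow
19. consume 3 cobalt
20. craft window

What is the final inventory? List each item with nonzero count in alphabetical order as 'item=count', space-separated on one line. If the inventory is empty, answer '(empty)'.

After 1 (gather 11 cobalt): cobalt=11
After 2 (craft pipe): cobalt=9 pipe=2
After 3 (gather 3 silver): cobalt=9 pipe=2 silver=3
After 4 (gather 10 silver): cobalt=9 pipe=2 silver=13
After 5 (craft pipe): cobalt=7 pipe=4 silver=13
After 6 (gather 2 silver): cobalt=7 pipe=4 silver=15
After 7 (craft pipe): cobalt=5 pipe=6 silver=15
After 8 (craft pipe): cobalt=3 pipe=8 silver=15
After 9 (craft pipe): cobalt=1 pipe=10 silver=15
After 10 (gather 2 silver): cobalt=1 pipe=10 silver=17
After 11 (gather 10 iron): cobalt=1 iron=10 pipe=10 silver=17
After 12 (craft window): cobalt=1 iron=8 pipe=10 silver=17 window=3
After 13 (craft window): cobalt=1 iron=6 pipe=10 silver=17 window=6
After 14 (craft arrow): arrow=1 cobalt=1 iron=5 pipe=10 silver=13 window=6
After 15 (gather 3 cobalt): arrow=1 cobalt=4 iron=5 pipe=10 silver=13 window=6
After 16 (craft arrow): arrow=2 cobalt=4 iron=4 pipe=10 silver=9 window=6
After 17 (consume 5 silver): arrow=2 cobalt=4 iron=4 pipe=10 silver=4 window=6
After 18 (craft arrow): arrow=3 cobalt=4 iron=3 pipe=10 window=6
After 19 (consume 3 cobalt): arrow=3 cobalt=1 iron=3 pipe=10 window=6
After 20 (craft window): arrow=3 cobalt=1 iron=1 pipe=10 window=9

Answer: arrow=3 cobalt=1 iron=1 pipe=10 window=9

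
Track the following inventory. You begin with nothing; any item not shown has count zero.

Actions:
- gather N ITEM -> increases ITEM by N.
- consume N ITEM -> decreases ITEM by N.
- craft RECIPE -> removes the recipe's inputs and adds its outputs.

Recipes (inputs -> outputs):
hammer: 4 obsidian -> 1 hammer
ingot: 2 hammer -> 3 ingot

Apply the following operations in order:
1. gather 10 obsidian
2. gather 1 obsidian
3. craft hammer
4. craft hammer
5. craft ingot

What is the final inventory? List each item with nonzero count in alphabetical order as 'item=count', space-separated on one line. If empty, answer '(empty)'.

Answer: ingot=3 obsidian=3

Derivation:
After 1 (gather 10 obsidian): obsidian=10
After 2 (gather 1 obsidian): obsidian=11
After 3 (craft hammer): hammer=1 obsidian=7
After 4 (craft hammer): hammer=2 obsidian=3
After 5 (craft ingot): ingot=3 obsidian=3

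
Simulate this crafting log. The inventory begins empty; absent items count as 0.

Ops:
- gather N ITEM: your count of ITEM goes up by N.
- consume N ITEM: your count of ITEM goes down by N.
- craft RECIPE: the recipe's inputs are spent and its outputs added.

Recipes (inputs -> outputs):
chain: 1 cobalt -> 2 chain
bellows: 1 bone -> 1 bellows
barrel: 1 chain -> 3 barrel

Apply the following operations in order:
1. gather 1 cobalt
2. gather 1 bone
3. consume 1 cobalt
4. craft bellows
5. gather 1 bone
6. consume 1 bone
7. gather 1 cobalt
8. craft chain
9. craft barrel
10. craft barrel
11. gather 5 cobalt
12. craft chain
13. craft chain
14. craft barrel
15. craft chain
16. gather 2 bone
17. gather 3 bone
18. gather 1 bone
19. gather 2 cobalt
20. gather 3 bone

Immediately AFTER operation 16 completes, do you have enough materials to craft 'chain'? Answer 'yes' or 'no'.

Answer: yes

Derivation:
After 1 (gather 1 cobalt): cobalt=1
After 2 (gather 1 bone): bone=1 cobalt=1
After 3 (consume 1 cobalt): bone=1
After 4 (craft bellows): bellows=1
After 5 (gather 1 bone): bellows=1 bone=1
After 6 (consume 1 bone): bellows=1
After 7 (gather 1 cobalt): bellows=1 cobalt=1
After 8 (craft chain): bellows=1 chain=2
After 9 (craft barrel): barrel=3 bellows=1 chain=1
After 10 (craft barrel): barrel=6 bellows=1
After 11 (gather 5 cobalt): barrel=6 bellows=1 cobalt=5
After 12 (craft chain): barrel=6 bellows=1 chain=2 cobalt=4
After 13 (craft chain): barrel=6 bellows=1 chain=4 cobalt=3
After 14 (craft barrel): barrel=9 bellows=1 chain=3 cobalt=3
After 15 (craft chain): barrel=9 bellows=1 chain=5 cobalt=2
After 16 (gather 2 bone): barrel=9 bellows=1 bone=2 chain=5 cobalt=2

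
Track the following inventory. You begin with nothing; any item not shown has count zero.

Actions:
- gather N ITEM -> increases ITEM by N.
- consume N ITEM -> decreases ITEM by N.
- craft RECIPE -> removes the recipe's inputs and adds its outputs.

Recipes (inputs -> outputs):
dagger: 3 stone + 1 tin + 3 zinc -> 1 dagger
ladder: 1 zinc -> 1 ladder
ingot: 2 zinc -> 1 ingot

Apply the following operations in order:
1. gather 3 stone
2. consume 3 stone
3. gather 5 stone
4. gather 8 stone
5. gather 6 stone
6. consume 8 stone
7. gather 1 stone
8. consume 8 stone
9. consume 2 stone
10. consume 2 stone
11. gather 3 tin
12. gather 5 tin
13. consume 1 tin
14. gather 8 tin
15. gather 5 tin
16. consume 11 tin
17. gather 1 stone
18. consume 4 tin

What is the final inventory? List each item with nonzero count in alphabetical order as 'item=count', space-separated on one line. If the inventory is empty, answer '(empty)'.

Answer: stone=1 tin=5

Derivation:
After 1 (gather 3 stone): stone=3
After 2 (consume 3 stone): (empty)
After 3 (gather 5 stone): stone=5
After 4 (gather 8 stone): stone=13
After 5 (gather 6 stone): stone=19
After 6 (consume 8 stone): stone=11
After 7 (gather 1 stone): stone=12
After 8 (consume 8 stone): stone=4
After 9 (consume 2 stone): stone=2
After 10 (consume 2 stone): (empty)
After 11 (gather 3 tin): tin=3
After 12 (gather 5 tin): tin=8
After 13 (consume 1 tin): tin=7
After 14 (gather 8 tin): tin=15
After 15 (gather 5 tin): tin=20
After 16 (consume 11 tin): tin=9
After 17 (gather 1 stone): stone=1 tin=9
After 18 (consume 4 tin): stone=1 tin=5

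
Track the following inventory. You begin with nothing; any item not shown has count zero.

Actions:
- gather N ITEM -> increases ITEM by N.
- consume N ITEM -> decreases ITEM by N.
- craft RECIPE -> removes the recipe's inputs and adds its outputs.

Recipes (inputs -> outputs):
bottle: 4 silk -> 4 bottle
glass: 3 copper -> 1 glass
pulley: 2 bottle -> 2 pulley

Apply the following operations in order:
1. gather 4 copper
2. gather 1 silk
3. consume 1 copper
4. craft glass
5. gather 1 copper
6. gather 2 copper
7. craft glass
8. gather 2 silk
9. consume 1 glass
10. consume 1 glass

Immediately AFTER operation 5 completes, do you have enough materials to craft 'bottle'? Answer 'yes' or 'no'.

Answer: no

Derivation:
After 1 (gather 4 copper): copper=4
After 2 (gather 1 silk): copper=4 silk=1
After 3 (consume 1 copper): copper=3 silk=1
After 4 (craft glass): glass=1 silk=1
After 5 (gather 1 copper): copper=1 glass=1 silk=1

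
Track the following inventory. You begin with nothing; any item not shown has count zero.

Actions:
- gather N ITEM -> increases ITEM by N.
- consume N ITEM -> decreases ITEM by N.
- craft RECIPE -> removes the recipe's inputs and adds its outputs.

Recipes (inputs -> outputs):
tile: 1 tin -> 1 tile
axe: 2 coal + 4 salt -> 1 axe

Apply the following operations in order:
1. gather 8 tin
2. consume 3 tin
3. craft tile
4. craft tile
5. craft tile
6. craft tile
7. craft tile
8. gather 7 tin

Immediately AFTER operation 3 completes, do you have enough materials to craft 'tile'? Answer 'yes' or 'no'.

After 1 (gather 8 tin): tin=8
After 2 (consume 3 tin): tin=5
After 3 (craft tile): tile=1 tin=4

Answer: yes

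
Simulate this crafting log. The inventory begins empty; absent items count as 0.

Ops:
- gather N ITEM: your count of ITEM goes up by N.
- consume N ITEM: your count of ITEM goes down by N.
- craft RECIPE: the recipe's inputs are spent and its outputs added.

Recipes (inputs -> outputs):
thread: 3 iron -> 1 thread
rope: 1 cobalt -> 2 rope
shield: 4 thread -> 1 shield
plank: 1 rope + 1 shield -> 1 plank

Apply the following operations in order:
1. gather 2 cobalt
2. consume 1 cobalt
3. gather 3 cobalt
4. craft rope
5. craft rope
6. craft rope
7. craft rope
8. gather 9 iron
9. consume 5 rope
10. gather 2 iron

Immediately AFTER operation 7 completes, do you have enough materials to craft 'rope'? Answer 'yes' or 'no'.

After 1 (gather 2 cobalt): cobalt=2
After 2 (consume 1 cobalt): cobalt=1
After 3 (gather 3 cobalt): cobalt=4
After 4 (craft rope): cobalt=3 rope=2
After 5 (craft rope): cobalt=2 rope=4
After 6 (craft rope): cobalt=1 rope=6
After 7 (craft rope): rope=8

Answer: no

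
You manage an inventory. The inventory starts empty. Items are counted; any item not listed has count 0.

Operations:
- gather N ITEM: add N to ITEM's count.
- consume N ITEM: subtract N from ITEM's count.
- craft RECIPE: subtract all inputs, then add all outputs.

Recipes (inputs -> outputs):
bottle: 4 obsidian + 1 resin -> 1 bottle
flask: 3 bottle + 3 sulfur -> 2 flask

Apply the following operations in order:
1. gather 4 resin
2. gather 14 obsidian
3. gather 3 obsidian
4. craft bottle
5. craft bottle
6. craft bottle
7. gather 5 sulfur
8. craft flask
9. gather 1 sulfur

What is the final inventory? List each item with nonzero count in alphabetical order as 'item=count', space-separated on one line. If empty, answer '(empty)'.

Answer: flask=2 obsidian=5 resin=1 sulfur=3

Derivation:
After 1 (gather 4 resin): resin=4
After 2 (gather 14 obsidian): obsidian=14 resin=4
After 3 (gather 3 obsidian): obsidian=17 resin=4
After 4 (craft bottle): bottle=1 obsidian=13 resin=3
After 5 (craft bottle): bottle=2 obsidian=9 resin=2
After 6 (craft bottle): bottle=3 obsidian=5 resin=1
After 7 (gather 5 sulfur): bottle=3 obsidian=5 resin=1 sulfur=5
After 8 (craft flask): flask=2 obsidian=5 resin=1 sulfur=2
After 9 (gather 1 sulfur): flask=2 obsidian=5 resin=1 sulfur=3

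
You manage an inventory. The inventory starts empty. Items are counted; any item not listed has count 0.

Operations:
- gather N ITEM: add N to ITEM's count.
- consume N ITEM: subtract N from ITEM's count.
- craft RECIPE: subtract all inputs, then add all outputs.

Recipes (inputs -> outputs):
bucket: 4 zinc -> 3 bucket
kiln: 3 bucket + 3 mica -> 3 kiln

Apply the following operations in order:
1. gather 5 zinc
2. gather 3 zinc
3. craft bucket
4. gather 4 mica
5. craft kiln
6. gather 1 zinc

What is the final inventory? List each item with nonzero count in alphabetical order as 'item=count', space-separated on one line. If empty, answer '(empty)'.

Answer: kiln=3 mica=1 zinc=5

Derivation:
After 1 (gather 5 zinc): zinc=5
After 2 (gather 3 zinc): zinc=8
After 3 (craft bucket): bucket=3 zinc=4
After 4 (gather 4 mica): bucket=3 mica=4 zinc=4
After 5 (craft kiln): kiln=3 mica=1 zinc=4
After 6 (gather 1 zinc): kiln=3 mica=1 zinc=5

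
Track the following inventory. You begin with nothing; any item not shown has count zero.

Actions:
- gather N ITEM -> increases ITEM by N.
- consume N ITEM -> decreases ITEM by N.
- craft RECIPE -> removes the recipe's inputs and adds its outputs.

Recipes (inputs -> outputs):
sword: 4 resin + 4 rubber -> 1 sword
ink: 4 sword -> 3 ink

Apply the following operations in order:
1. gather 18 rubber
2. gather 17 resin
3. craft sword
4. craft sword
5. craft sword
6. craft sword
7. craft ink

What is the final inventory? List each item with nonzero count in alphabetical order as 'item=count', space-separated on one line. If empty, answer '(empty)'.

Answer: ink=3 resin=1 rubber=2

Derivation:
After 1 (gather 18 rubber): rubber=18
After 2 (gather 17 resin): resin=17 rubber=18
After 3 (craft sword): resin=13 rubber=14 sword=1
After 4 (craft sword): resin=9 rubber=10 sword=2
After 5 (craft sword): resin=5 rubber=6 sword=3
After 6 (craft sword): resin=1 rubber=2 sword=4
After 7 (craft ink): ink=3 resin=1 rubber=2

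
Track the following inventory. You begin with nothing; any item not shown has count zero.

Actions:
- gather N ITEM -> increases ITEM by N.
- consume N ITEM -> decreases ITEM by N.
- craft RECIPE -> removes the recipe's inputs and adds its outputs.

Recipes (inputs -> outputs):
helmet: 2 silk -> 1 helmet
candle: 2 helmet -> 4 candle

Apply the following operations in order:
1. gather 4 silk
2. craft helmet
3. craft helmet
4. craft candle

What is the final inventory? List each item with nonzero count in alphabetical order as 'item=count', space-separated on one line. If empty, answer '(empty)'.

Answer: candle=4

Derivation:
After 1 (gather 4 silk): silk=4
After 2 (craft helmet): helmet=1 silk=2
After 3 (craft helmet): helmet=2
After 4 (craft candle): candle=4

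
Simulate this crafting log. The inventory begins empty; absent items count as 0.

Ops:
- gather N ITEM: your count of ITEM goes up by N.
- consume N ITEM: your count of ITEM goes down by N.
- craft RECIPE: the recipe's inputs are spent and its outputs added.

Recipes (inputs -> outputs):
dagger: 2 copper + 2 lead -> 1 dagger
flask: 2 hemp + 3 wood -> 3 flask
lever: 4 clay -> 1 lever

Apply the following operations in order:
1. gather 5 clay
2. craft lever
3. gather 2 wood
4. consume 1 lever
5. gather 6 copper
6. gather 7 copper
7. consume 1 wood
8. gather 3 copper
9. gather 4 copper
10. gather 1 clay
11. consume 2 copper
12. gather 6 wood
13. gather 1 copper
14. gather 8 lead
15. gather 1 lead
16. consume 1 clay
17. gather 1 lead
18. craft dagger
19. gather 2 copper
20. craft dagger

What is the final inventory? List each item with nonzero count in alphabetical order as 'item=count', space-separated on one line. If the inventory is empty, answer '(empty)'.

After 1 (gather 5 clay): clay=5
After 2 (craft lever): clay=1 lever=1
After 3 (gather 2 wood): clay=1 lever=1 wood=2
After 4 (consume 1 lever): clay=1 wood=2
After 5 (gather 6 copper): clay=1 copper=6 wood=2
After 6 (gather 7 copper): clay=1 copper=13 wood=2
After 7 (consume 1 wood): clay=1 copper=13 wood=1
After 8 (gather 3 copper): clay=1 copper=16 wood=1
After 9 (gather 4 copper): clay=1 copper=20 wood=1
After 10 (gather 1 clay): clay=2 copper=20 wood=1
After 11 (consume 2 copper): clay=2 copper=18 wood=1
After 12 (gather 6 wood): clay=2 copper=18 wood=7
After 13 (gather 1 copper): clay=2 copper=19 wood=7
After 14 (gather 8 lead): clay=2 copper=19 lead=8 wood=7
After 15 (gather 1 lead): clay=2 copper=19 lead=9 wood=7
After 16 (consume 1 clay): clay=1 copper=19 lead=9 wood=7
After 17 (gather 1 lead): clay=1 copper=19 lead=10 wood=7
After 18 (craft dagger): clay=1 copper=17 dagger=1 lead=8 wood=7
After 19 (gather 2 copper): clay=1 copper=19 dagger=1 lead=8 wood=7
After 20 (craft dagger): clay=1 copper=17 dagger=2 lead=6 wood=7

Answer: clay=1 copper=17 dagger=2 lead=6 wood=7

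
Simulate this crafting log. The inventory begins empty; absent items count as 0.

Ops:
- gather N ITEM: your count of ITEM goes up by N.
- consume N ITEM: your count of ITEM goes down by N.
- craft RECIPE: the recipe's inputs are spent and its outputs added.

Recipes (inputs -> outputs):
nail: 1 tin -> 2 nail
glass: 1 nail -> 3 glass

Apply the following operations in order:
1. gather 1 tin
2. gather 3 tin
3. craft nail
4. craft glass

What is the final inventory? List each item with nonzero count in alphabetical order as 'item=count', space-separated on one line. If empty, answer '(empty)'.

After 1 (gather 1 tin): tin=1
After 2 (gather 3 tin): tin=4
After 3 (craft nail): nail=2 tin=3
After 4 (craft glass): glass=3 nail=1 tin=3

Answer: glass=3 nail=1 tin=3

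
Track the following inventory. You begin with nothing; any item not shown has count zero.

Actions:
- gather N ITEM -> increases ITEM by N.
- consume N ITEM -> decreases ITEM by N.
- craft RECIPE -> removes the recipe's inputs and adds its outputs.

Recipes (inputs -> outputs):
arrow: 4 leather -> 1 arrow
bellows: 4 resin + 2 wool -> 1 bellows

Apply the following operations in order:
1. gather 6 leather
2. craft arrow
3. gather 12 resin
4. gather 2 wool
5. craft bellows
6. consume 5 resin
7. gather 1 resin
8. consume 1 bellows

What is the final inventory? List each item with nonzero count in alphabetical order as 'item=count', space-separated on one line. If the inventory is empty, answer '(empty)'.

Answer: arrow=1 leather=2 resin=4

Derivation:
After 1 (gather 6 leather): leather=6
After 2 (craft arrow): arrow=1 leather=2
After 3 (gather 12 resin): arrow=1 leather=2 resin=12
After 4 (gather 2 wool): arrow=1 leather=2 resin=12 wool=2
After 5 (craft bellows): arrow=1 bellows=1 leather=2 resin=8
After 6 (consume 5 resin): arrow=1 bellows=1 leather=2 resin=3
After 7 (gather 1 resin): arrow=1 bellows=1 leather=2 resin=4
After 8 (consume 1 bellows): arrow=1 leather=2 resin=4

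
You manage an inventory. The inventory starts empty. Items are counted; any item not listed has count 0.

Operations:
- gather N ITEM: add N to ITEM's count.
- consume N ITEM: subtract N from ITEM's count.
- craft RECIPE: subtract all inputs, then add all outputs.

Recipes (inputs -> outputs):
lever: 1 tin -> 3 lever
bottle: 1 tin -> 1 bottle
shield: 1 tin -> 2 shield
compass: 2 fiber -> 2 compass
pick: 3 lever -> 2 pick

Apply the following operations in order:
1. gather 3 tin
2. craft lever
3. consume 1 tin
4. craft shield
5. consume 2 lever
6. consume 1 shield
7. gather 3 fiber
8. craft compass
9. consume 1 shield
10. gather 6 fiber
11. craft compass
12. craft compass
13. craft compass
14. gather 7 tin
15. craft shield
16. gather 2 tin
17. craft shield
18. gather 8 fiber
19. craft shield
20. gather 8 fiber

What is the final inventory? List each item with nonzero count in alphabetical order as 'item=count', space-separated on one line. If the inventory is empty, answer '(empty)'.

Answer: compass=8 fiber=17 lever=1 shield=6 tin=6

Derivation:
After 1 (gather 3 tin): tin=3
After 2 (craft lever): lever=3 tin=2
After 3 (consume 1 tin): lever=3 tin=1
After 4 (craft shield): lever=3 shield=2
After 5 (consume 2 lever): lever=1 shield=2
After 6 (consume 1 shield): lever=1 shield=1
After 7 (gather 3 fiber): fiber=3 lever=1 shield=1
After 8 (craft compass): compass=2 fiber=1 lever=1 shield=1
After 9 (consume 1 shield): compass=2 fiber=1 lever=1
After 10 (gather 6 fiber): compass=2 fiber=7 lever=1
After 11 (craft compass): compass=4 fiber=5 lever=1
After 12 (craft compass): compass=6 fiber=3 lever=1
After 13 (craft compass): compass=8 fiber=1 lever=1
After 14 (gather 7 tin): compass=8 fiber=1 lever=1 tin=7
After 15 (craft shield): compass=8 fiber=1 lever=1 shield=2 tin=6
After 16 (gather 2 tin): compass=8 fiber=1 lever=1 shield=2 tin=8
After 17 (craft shield): compass=8 fiber=1 lever=1 shield=4 tin=7
After 18 (gather 8 fiber): compass=8 fiber=9 lever=1 shield=4 tin=7
After 19 (craft shield): compass=8 fiber=9 lever=1 shield=6 tin=6
After 20 (gather 8 fiber): compass=8 fiber=17 lever=1 shield=6 tin=6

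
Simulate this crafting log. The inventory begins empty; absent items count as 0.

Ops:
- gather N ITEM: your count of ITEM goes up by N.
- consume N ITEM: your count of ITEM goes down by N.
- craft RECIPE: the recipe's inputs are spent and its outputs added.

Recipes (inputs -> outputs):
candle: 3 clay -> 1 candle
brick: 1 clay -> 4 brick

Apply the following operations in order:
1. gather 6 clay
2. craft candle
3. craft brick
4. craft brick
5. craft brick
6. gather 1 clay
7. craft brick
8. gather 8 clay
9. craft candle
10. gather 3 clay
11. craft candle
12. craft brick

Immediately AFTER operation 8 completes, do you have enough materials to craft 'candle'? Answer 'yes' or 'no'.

After 1 (gather 6 clay): clay=6
After 2 (craft candle): candle=1 clay=3
After 3 (craft brick): brick=4 candle=1 clay=2
After 4 (craft brick): brick=8 candle=1 clay=1
After 5 (craft brick): brick=12 candle=1
After 6 (gather 1 clay): brick=12 candle=1 clay=1
After 7 (craft brick): brick=16 candle=1
After 8 (gather 8 clay): brick=16 candle=1 clay=8

Answer: yes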